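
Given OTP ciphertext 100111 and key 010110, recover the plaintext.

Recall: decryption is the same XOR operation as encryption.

Step 1: XOR ciphertext with key:
  Ciphertext: 100111
  Key:        010110
  XOR:        110001
Step 2: Plaintext = 110001 = 49 in decimal.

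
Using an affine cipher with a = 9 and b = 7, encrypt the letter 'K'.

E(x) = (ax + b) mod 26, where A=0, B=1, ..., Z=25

Step 1: Convert 'K' to number: x = 10.
Step 2: E(10) = (9 * 10 + 7) mod 26 = 97 mod 26 = 19.
Step 3: Convert 19 back to letter: T.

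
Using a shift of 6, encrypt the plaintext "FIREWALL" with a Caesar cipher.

Step 1: For each letter, shift forward by 6 positions (mod 26).
  F (position 5) -> position (5+6) mod 26 = 11 -> L
  I (position 8) -> position (8+6) mod 26 = 14 -> O
  R (position 17) -> position (17+6) mod 26 = 23 -> X
  E (position 4) -> position (4+6) mod 26 = 10 -> K
  W (position 22) -> position (22+6) mod 26 = 2 -> C
  A (position 0) -> position (0+6) mod 26 = 6 -> G
  L (position 11) -> position (11+6) mod 26 = 17 -> R
  L (position 11) -> position (11+6) mod 26 = 17 -> R
Result: LOXKCGRR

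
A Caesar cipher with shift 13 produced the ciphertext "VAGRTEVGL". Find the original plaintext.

Step 1: Reverse the shift by subtracting 13 from each letter position.
  V (position 21) -> position (21-13) mod 26 = 8 -> I
  A (position 0) -> position (0-13) mod 26 = 13 -> N
  G (position 6) -> position (6-13) mod 26 = 19 -> T
  R (position 17) -> position (17-13) mod 26 = 4 -> E
  T (position 19) -> position (19-13) mod 26 = 6 -> G
  E (position 4) -> position (4-13) mod 26 = 17 -> R
  V (position 21) -> position (21-13) mod 26 = 8 -> I
  G (position 6) -> position (6-13) mod 26 = 19 -> T
  L (position 11) -> position (11-13) mod 26 = 24 -> Y
Decrypted message: INTEGRITY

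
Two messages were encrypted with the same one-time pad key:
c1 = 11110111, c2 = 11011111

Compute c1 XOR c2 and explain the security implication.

Step 1: c1 XOR c2 = (m1 XOR k) XOR (m2 XOR k).
Step 2: By XOR associativity/commutativity: = m1 XOR m2 XOR k XOR k = m1 XOR m2.
Step 3: 11110111 XOR 11011111 = 00101000 = 40.
Step 4: The key cancels out! An attacker learns m1 XOR m2 = 40, revealing the relationship between plaintexts.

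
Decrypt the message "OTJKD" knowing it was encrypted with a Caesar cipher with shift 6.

Step 1: Reverse the shift by subtracting 6 from each letter position.
  O (position 14) -> position (14-6) mod 26 = 8 -> I
  T (position 19) -> position (19-6) mod 26 = 13 -> N
  J (position 9) -> position (9-6) mod 26 = 3 -> D
  K (position 10) -> position (10-6) mod 26 = 4 -> E
  D (position 3) -> position (3-6) mod 26 = 23 -> X
Decrypted message: INDEX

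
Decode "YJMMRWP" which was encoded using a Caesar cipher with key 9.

Step 1: Reverse the shift by subtracting 9 from each letter position.
  Y (position 24) -> position (24-9) mod 26 = 15 -> P
  J (position 9) -> position (9-9) mod 26 = 0 -> A
  M (position 12) -> position (12-9) mod 26 = 3 -> D
  M (position 12) -> position (12-9) mod 26 = 3 -> D
  R (position 17) -> position (17-9) mod 26 = 8 -> I
  W (position 22) -> position (22-9) mod 26 = 13 -> N
  P (position 15) -> position (15-9) mod 26 = 6 -> G
Decrypted message: PADDING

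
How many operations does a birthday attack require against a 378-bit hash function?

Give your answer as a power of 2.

Step 1: The birthday paradox gives collision probability ~50% after sqrt(2^n) = 2^(n/2) hashes.
Step 2: For 378-bit output: 2^(378/2) = 2^189.
Step 3: Approximately 2^189 hash computations needed.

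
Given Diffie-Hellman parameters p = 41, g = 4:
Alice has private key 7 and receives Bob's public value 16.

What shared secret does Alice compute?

Step 1: s = B^a mod p = 16^7 mod 41.
  16^1 mod 41 = 16
  16^2 mod 41 = (16 * 16) mod 41 = 10
  16^3 mod 41 = (10 * 16) mod 41 = 37
  16^4 mod 41 = (37 * 16) mod 41 = 18
  16^5 mod 41 = (18 * 16) mod 41 = 1
  16^6 mod 41 = (1 * 16) mod 41 = 16
  16^7 mod 41 = (16 * 16) mod 41 = 10
Result: shared secret = 10.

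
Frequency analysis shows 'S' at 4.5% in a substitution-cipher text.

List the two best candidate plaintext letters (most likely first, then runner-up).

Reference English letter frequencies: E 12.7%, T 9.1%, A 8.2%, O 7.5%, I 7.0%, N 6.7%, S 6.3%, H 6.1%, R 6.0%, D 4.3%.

Step 1: Observed frequency of 'S' is 4.5%.
Step 2: Compute distances to each reference frequency and sort:
  D (4.3%): difference = 0.2% <-- BEST
  R (6.0%): difference = 1.5% <-- RUNNER-UP
  H (6.1%): difference = 1.6%
  S (6.3%): difference = 1.8%
  N (6.7%): difference = 2.2%
Step 3: Most likely is 'D' (4.3%, diff 0.2%); second most likely is 'R' (6.0%, diff 1.5%).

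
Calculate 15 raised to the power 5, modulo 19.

Step 1: Compute 15^5 mod 19 step by step, reducing modulo 19 at each step.
  15^1 mod 19 = 15
  15^2 mod 19 = (15 * 15) mod 19 = 16
  15^3 mod 19 = (16 * 15) mod 19 = 12
  15^4 mod 19 = (12 * 15) mod 19 = 9
  15^5 mod 19 = (9 * 15) mod 19 = 2
Step 2: Result = 2.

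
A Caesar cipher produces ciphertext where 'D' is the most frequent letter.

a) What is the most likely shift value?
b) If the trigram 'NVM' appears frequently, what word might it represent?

Step 1: In English, 'E' is the most frequent letter (12.7%).
Step 2: The most frequent ciphertext letter is 'D' (position 3).
Step 3: Shift = (3 - 4) mod 26 = 25.
Step 4: Decrypt 'NVM' by shifting back 25:
  N -> O
  V -> W
  M -> N
Step 5: 'NVM' decrypts to 'OWN'.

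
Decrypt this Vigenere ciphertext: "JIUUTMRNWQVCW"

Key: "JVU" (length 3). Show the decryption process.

Step 1: Key 'JVU' has length 3. Extended key: JVUJVUJVUJVUJ
Step 2: Decrypt each position:
  J(9) - J(9) = 0 = A
  I(8) - V(21) = 13 = N
  U(20) - U(20) = 0 = A
  U(20) - J(9) = 11 = L
  T(19) - V(21) = 24 = Y
  M(12) - U(20) = 18 = S
  R(17) - J(9) = 8 = I
  N(13) - V(21) = 18 = S
  W(22) - U(20) = 2 = C
  Q(16) - J(9) = 7 = H
  V(21) - V(21) = 0 = A
  C(2) - U(20) = 8 = I
  W(22) - J(9) = 13 = N
Plaintext: ANALYSISCHAIN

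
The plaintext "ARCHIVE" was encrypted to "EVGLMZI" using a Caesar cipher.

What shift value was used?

Step 1: Compare first letters: A (position 0) -> E (position 4).
Step 2: Shift = (4 - 0) mod 26 = 4.
The shift value is 4.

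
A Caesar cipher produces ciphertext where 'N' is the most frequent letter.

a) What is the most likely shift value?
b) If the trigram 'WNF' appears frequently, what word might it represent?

Step 1: In English, 'E' is the most frequent letter (12.7%).
Step 2: The most frequent ciphertext letter is 'N' (position 13).
Step 3: Shift = (13 - 4) mod 26 = 9.
Step 4: Decrypt 'WNF' by shifting back 9:
  W -> N
  N -> E
  F -> W
Step 5: 'WNF' decrypts to 'NEW'.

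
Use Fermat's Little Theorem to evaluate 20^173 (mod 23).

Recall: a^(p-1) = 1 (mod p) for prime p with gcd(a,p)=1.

Step 1: Since 23 is prime, by Fermat's Little Theorem: 20^22 = 1 (mod 23).
Step 2: Reduce exponent: 173 mod 22 = 19.
Step 3: So 20^173 = 20^19 (mod 23).
Step 4: 20^19 mod 23 = 17.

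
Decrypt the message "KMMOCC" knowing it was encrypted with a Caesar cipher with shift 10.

Step 1: Reverse the shift by subtracting 10 from each letter position.
  K (position 10) -> position (10-10) mod 26 = 0 -> A
  M (position 12) -> position (12-10) mod 26 = 2 -> C
  M (position 12) -> position (12-10) mod 26 = 2 -> C
  O (position 14) -> position (14-10) mod 26 = 4 -> E
  C (position 2) -> position (2-10) mod 26 = 18 -> S
  C (position 2) -> position (2-10) mod 26 = 18 -> S
Decrypted message: ACCESS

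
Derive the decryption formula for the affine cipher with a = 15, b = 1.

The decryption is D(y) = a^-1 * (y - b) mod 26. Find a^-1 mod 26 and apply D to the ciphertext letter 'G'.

Step 1: Find a^-1, the modular inverse of 15 mod 26.
Step 2: We need 15 * a^-1 = 1 (mod 26).
Step 3: 15 * 7 = 105 = 4 * 26 + 1, so a^-1 = 7.
Step 4: D(y) = 7(y - 1) mod 26.
Step 5: Apply to 'G' (y = 6): D(6) = 7 * (6 - 1) mod 26 = 7 * 5 mod 26 = 9 -> 'J'.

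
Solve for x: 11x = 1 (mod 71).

Step 1: We need x such that 11 * x = 1 (mod 71).
Step 2: Using the extended Euclidean algorithm or trial:
  11 * 13 = 143 = 2 * 71 + 1.
Step 3: Since 143 mod 71 = 1, the inverse is x = 13.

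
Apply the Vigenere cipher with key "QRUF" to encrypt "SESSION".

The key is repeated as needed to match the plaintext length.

Step 1: Repeat key to match plaintext length:
  Plaintext: SESSION
  Key:       QRUFQRU
Step 2: Encrypt each letter:
  S(18) + Q(16) = (18+16) mod 26 = 8 = I
  E(4) + R(17) = (4+17) mod 26 = 21 = V
  S(18) + U(20) = (18+20) mod 26 = 12 = M
  S(18) + F(5) = (18+5) mod 26 = 23 = X
  I(8) + Q(16) = (8+16) mod 26 = 24 = Y
  O(14) + R(17) = (14+17) mod 26 = 5 = F
  N(13) + U(20) = (13+20) mod 26 = 7 = H
Ciphertext: IVMXYFH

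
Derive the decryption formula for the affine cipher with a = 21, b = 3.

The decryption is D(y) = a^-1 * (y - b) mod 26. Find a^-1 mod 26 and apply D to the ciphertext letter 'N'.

Step 1: Find a^-1, the modular inverse of 21 mod 26.
Step 2: We need 21 * a^-1 = 1 (mod 26).
Step 3: 21 * 5 = 105 = 4 * 26 + 1, so a^-1 = 5.
Step 4: D(y) = 5(y - 3) mod 26.
Step 5: Apply to 'N' (y = 13): D(13) = 5 * (13 - 3) mod 26 = 5 * 10 mod 26 = 24 -> 'Y'.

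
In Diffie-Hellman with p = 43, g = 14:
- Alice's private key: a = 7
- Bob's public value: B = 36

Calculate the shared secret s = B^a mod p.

Step 1: s = B^a mod p = 36^7 mod 43.
  36^1 mod 43 = 36
  36^2 mod 43 = (36 * 36) mod 43 = 6
  36^3 mod 43 = (6 * 36) mod 43 = 1
  36^4 mod 43 = (1 * 36) mod 43 = 36
  36^5 mod 43 = (36 * 36) mod 43 = 6
  36^6 mod 43 = (6 * 36) mod 43 = 1
  36^7 mod 43 = (1 * 36) mod 43 = 36
Result: shared secret = 36.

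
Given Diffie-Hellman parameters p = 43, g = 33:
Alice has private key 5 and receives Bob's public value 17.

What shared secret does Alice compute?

Step 1: s = B^a mod p = 17^5 mod 43.
  17^1 mod 43 = 17
  17^2 mod 43 = (17 * 17) mod 43 = 31
  17^3 mod 43 = (31 * 17) mod 43 = 11
  17^4 mod 43 = (11 * 17) mod 43 = 15
  17^5 mod 43 = (15 * 17) mod 43 = 40
Result: shared secret = 40.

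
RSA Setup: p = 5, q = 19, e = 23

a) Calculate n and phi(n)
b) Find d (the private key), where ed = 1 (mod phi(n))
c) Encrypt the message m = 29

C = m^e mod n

Step 1: n = 5 * 19 = 95.
Step 2: phi(n) = (5-1)(19-1) = 4 * 18 = 72.
Step 3: Find d = 23^(-1) mod 72 = 47.
  Verify: 23 * 47 = 1081 = 1 (mod 72).
Step 4: C = 29^23 mod 95 = 79.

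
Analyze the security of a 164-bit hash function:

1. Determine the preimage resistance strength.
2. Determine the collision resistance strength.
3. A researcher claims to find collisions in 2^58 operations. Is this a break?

Step 1: Preimage resistance requires brute-force of 2^164 operations.
Step 2: Collision resistance (birthday bound) = 2^(164/2) = 2^82.
Step 3: The claimed attack costs 2^58 operations.
Step 4: Since 2^58 < 2^82, the claimed attack beats the generic birthday bound, so collision resistance is broken.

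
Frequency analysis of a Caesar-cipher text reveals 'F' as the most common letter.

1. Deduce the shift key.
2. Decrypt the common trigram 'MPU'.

Step 1: In English, 'E' is the most frequent letter (12.7%).
Step 2: The most frequent ciphertext letter is 'F' (position 5).
Step 3: Shift = (5 - 4) mod 26 = 1.
Step 4: Decrypt 'MPU' by shifting back 1:
  M -> L
  P -> O
  U -> T
Step 5: 'MPU' decrypts to 'LOT'.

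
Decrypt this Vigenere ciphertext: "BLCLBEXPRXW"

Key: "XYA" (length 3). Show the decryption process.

Step 1: Key 'XYA' has length 3. Extended key: XYAXYAXYAXY
Step 2: Decrypt each position:
  B(1) - X(23) = 4 = E
  L(11) - Y(24) = 13 = N
  C(2) - A(0) = 2 = C
  L(11) - X(23) = 14 = O
  B(1) - Y(24) = 3 = D
  E(4) - A(0) = 4 = E
  X(23) - X(23) = 0 = A
  P(15) - Y(24) = 17 = R
  R(17) - A(0) = 17 = R
  X(23) - X(23) = 0 = A
  W(22) - Y(24) = 24 = Y
Plaintext: ENCODEARRAY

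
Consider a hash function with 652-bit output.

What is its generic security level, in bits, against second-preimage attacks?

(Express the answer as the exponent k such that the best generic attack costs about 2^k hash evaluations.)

Step 1: The hash has a 652-bit output.
Step 2: Second-preimage resistance means: given a specific input x, it should be infeasible to find a different y with h(y) = h(x).
With a 652-bit output, a generic search for a second preimage costs about 2^652 evaluations (each trial matches the fixed target with probability 2^-652).
Step 3: Security level = 652 bits.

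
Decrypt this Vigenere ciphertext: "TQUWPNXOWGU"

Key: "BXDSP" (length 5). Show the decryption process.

Step 1: Key 'BXDSP' has length 5. Extended key: BXDSPBXDSPB
Step 2: Decrypt each position:
  T(19) - B(1) = 18 = S
  Q(16) - X(23) = 19 = T
  U(20) - D(3) = 17 = R
  W(22) - S(18) = 4 = E
  P(15) - P(15) = 0 = A
  N(13) - B(1) = 12 = M
  X(23) - X(23) = 0 = A
  O(14) - D(3) = 11 = L
  W(22) - S(18) = 4 = E
  G(6) - P(15) = 17 = R
  U(20) - B(1) = 19 = T
Plaintext: STREAMALERT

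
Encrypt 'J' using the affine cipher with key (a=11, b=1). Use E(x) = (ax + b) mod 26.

Step 1: Convert 'J' to number: x = 9.
Step 2: E(9) = (11 * 9 + 1) mod 26 = 100 mod 26 = 22.
Step 3: Convert 22 back to letter: W.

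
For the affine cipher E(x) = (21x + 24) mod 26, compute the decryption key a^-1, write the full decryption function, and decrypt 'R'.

Step 1: Find a^-1, the modular inverse of 21 mod 26.
Step 2: We need 21 * a^-1 = 1 (mod 26).
Step 3: 21 * 5 = 105 = 4 * 26 + 1, so a^-1 = 5.
Step 4: D(y) = 5(y - 24) mod 26.
Step 5: Apply to 'R' (y = 17): D(17) = 5 * (17 - 24) mod 26 = 5 * -7 mod 26 = 17 -> 'R'.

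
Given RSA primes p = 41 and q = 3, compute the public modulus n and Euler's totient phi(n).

Step 1: n = p * q = 41 * 3 = 123.
Step 2: phi(n) = (p-1)(q-1) = 40 * 2 = 80.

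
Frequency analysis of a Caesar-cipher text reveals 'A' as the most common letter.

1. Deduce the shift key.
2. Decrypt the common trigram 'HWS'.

Step 1: In English, 'E' is the most frequent letter (12.7%).
Step 2: The most frequent ciphertext letter is 'A' (position 0).
Step 3: Shift = (0 - 4) mod 26 = 22.
Step 4: Decrypt 'HWS' by shifting back 22:
  H -> L
  W -> A
  S -> W
Step 5: 'HWS' decrypts to 'LAW'.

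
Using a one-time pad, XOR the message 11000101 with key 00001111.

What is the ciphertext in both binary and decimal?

Step 1: Write out the XOR operation bit by bit:
  Message: 11000101
  Key:     00001111
  XOR:     11001010
Step 2: Convert to decimal: 11001010 = 202.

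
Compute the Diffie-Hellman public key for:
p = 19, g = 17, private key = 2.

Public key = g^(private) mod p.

Step 1: A = g^a mod p = 17^2 mod 19.
  17^1 mod 19 = 17
  17^2 mod 19 = (17 * 17) mod 19 = 4
Result: A = 4.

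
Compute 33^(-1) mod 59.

Step 1: We need x such that 33 * x = 1 (mod 59).
Step 2: Using the extended Euclidean algorithm or trial:
  33 * 34 = 1122 = 19 * 59 + 1.
Step 3: Since 1122 mod 59 = 1, the inverse is x = 34.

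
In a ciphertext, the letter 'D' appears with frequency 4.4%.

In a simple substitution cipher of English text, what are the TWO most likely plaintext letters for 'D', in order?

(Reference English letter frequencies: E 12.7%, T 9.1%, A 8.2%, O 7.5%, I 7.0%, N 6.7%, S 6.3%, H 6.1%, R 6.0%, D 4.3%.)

Step 1: Observed frequency of 'D' is 4.4%.
Step 2: Compute distances to each reference frequency and sort:
  D (4.3%): difference = 0.1% <-- BEST
  R (6.0%): difference = 1.6% <-- RUNNER-UP
  H (6.1%): difference = 1.7%
  S (6.3%): difference = 1.9%
  N (6.7%): difference = 2.3%
Step 3: Most likely is 'D' (4.3%, diff 0.1%); second most likely is 'R' (6.0%, diff 1.6%).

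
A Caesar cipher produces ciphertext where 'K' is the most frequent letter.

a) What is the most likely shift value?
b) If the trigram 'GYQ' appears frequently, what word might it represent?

Step 1: In English, 'E' is the most frequent letter (12.7%).
Step 2: The most frequent ciphertext letter is 'K' (position 10).
Step 3: Shift = (10 - 4) mod 26 = 6.
Step 4: Decrypt 'GYQ' by shifting back 6:
  G -> A
  Y -> S
  Q -> K
Step 5: 'GYQ' decrypts to 'ASK'.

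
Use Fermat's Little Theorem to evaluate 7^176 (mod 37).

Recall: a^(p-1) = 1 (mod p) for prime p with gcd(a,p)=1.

Step 1: Since 37 is prime, by Fermat's Little Theorem: 7^36 = 1 (mod 37).
Step 2: Reduce exponent: 176 mod 36 = 32.
Step 3: So 7^176 = 7^32 (mod 37).
Step 4: 7^32 mod 37 = 9.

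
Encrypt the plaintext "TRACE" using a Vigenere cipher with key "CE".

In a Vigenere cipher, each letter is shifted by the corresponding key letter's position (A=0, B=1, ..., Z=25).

Step 1: Repeat key to match plaintext length:
  Plaintext: TRACE
  Key:       CECEC
Step 2: Encrypt each letter:
  T(19) + C(2) = (19+2) mod 26 = 21 = V
  R(17) + E(4) = (17+4) mod 26 = 21 = V
  A(0) + C(2) = (0+2) mod 26 = 2 = C
  C(2) + E(4) = (2+4) mod 26 = 6 = G
  E(4) + C(2) = (4+2) mod 26 = 6 = G
Ciphertext: VVCGG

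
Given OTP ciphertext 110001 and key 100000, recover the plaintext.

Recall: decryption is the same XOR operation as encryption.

Step 1: XOR ciphertext with key:
  Ciphertext: 110001
  Key:        100000
  XOR:        010001
Step 2: Plaintext = 010001 = 17 in decimal.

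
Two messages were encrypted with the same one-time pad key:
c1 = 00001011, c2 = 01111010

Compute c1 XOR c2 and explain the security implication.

Step 1: c1 XOR c2 = (m1 XOR k) XOR (m2 XOR k).
Step 2: By XOR associativity/commutativity: = m1 XOR m2 XOR k XOR k = m1 XOR m2.
Step 3: 00001011 XOR 01111010 = 01110001 = 113.
Step 4: The key cancels out! An attacker learns m1 XOR m2 = 113, revealing the relationship between plaintexts.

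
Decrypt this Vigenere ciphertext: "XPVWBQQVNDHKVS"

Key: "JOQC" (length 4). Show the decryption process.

Step 1: Key 'JOQC' has length 4. Extended key: JOQCJOQCJOQCJO
Step 2: Decrypt each position:
  X(23) - J(9) = 14 = O
  P(15) - O(14) = 1 = B
  V(21) - Q(16) = 5 = F
  W(22) - C(2) = 20 = U
  B(1) - J(9) = 18 = S
  Q(16) - O(14) = 2 = C
  Q(16) - Q(16) = 0 = A
  V(21) - C(2) = 19 = T
  N(13) - J(9) = 4 = E
  D(3) - O(14) = 15 = P
  H(7) - Q(16) = 17 = R
  K(10) - C(2) = 8 = I
  V(21) - J(9) = 12 = M
  S(18) - O(14) = 4 = E
Plaintext: OBFUSCATEPRIME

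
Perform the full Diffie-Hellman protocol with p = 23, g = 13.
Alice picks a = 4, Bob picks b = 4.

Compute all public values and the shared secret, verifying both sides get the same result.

Step 1: A = g^a mod p = 13^4 mod 23 = 18.
Step 2: B = g^b mod p = 13^4 mod 23 = 18.
Step 3: Alice computes s = B^a mod p = 18^4 mod 23 = 4.
Step 4: Bob computes s = A^b mod p = 18^4 mod 23 = 4.
Both sides agree: shared secret = 4.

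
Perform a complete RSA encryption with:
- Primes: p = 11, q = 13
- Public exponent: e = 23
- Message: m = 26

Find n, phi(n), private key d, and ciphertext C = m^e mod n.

Step 1: n = 11 * 13 = 143.
Step 2: phi(n) = (11-1)(13-1) = 10 * 12 = 120.
Step 3: Find d = 23^(-1) mod 120 = 47.
  Verify: 23 * 47 = 1081 = 1 (mod 120).
Step 4: C = 26^23 mod 143 = 130.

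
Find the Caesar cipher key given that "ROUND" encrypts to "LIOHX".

Step 1: Compare first letters: R (position 17) -> L (position 11).
Step 2: Shift = (11 - 17) mod 26 = 20.
The shift value is 20.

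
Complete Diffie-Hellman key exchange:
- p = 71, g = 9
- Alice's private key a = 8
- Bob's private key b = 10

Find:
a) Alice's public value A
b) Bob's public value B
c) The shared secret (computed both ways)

Step 1: A = g^a mod p = 9^8 mod 71 = 60.
Step 2: B = g^b mod p = 9^10 mod 71 = 32.
Step 3: Alice computes s = B^a mod p = 32^8 mod 71 = 32.
Step 4: Bob computes s = A^b mod p = 60^10 mod 71 = 32.
Both sides agree: shared secret = 32.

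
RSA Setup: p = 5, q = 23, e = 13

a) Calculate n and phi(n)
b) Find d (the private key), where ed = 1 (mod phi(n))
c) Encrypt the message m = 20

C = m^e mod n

Step 1: n = 5 * 23 = 115.
Step 2: phi(n) = (5-1)(23-1) = 4 * 22 = 88.
Step 3: Find d = 13^(-1) mod 88 = 61.
  Verify: 13 * 61 = 793 = 1 (mod 88).
Step 4: C = 20^13 mod 115 = 60.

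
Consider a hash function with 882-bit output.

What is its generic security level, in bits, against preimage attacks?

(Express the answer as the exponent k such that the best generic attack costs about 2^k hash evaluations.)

Step 1: The hash has a 882-bit output.
Step 2: Preimage resistance means: given a digest h(x), it should be infeasible to find any input that hashes to it.
With a 882-bit output there are 2^882 possible digests, so a generic brute-force preimage search costs about 2^882 evaluations.
Step 3: Security level = 882 bits.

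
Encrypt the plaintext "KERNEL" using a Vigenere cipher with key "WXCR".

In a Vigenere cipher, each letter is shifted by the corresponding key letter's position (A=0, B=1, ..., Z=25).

Step 1: Repeat key to match plaintext length:
  Plaintext: KERNEL
  Key:       WXCRWX
Step 2: Encrypt each letter:
  K(10) + W(22) = (10+22) mod 26 = 6 = G
  E(4) + X(23) = (4+23) mod 26 = 1 = B
  R(17) + C(2) = (17+2) mod 26 = 19 = T
  N(13) + R(17) = (13+17) mod 26 = 4 = E
  E(4) + W(22) = (4+22) mod 26 = 0 = A
  L(11) + X(23) = (11+23) mod 26 = 8 = I
Ciphertext: GBTEAI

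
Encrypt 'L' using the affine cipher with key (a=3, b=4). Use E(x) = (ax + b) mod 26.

Step 1: Convert 'L' to number: x = 11.
Step 2: E(11) = (3 * 11 + 4) mod 26 = 37 mod 26 = 11.
Step 3: Convert 11 back to letter: L.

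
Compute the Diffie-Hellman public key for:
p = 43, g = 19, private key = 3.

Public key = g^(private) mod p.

Step 1: A = g^a mod p = 19^3 mod 43.
  19^1 mod 43 = 19
  19^2 mod 43 = (19 * 19) mod 43 = 17
  19^3 mod 43 = (17 * 19) mod 43 = 22
Result: A = 22.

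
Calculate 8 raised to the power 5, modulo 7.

Step 1: Compute 8^5 mod 7 step by step, reducing modulo 7 at each step.
  8^1 mod 7 = 1
  8^2 mod 7 = (1 * 8) mod 7 = 1
  8^3 mod 7 = (1 * 8) mod 7 = 1
  8^4 mod 7 = (1 * 8) mod 7 = 1
  8^5 mod 7 = (1 * 8) mod 7 = 1
Step 2: Result = 1.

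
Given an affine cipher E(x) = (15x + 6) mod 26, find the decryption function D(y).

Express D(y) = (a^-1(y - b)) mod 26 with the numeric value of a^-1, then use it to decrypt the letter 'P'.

Step 1: Find a^-1, the modular inverse of 15 mod 26.
Step 2: We need 15 * a^-1 = 1 (mod 26).
Step 3: 15 * 7 = 105 = 4 * 26 + 1, so a^-1 = 7.
Step 4: D(y) = 7(y - 6) mod 26.
Step 5: Apply to 'P' (y = 15): D(15) = 7 * (15 - 6) mod 26 = 7 * 9 mod 26 = 11 -> 'L'.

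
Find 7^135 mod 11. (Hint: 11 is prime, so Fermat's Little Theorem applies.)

Step 1: Since 11 is prime, by Fermat's Little Theorem: 7^10 = 1 (mod 11).
Step 2: Reduce exponent: 135 mod 10 = 5.
Step 3: So 7^135 = 7^5 (mod 11).
Step 4: 7^5 mod 11 = 10.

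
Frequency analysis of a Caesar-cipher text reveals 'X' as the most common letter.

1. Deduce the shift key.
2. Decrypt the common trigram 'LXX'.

Step 1: In English, 'E' is the most frequent letter (12.7%).
Step 2: The most frequent ciphertext letter is 'X' (position 23).
Step 3: Shift = (23 - 4) mod 26 = 19.
Step 4: Decrypt 'LXX' by shifting back 19:
  L -> S
  X -> E
  X -> E
Step 5: 'LXX' decrypts to 'SEE'.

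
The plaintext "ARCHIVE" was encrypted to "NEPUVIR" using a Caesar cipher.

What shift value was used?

Step 1: Compare first letters: A (position 0) -> N (position 13).
Step 2: Shift = (13 - 0) mod 26 = 13.
The shift value is 13.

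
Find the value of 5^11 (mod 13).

Step 1: Compute 5^11 mod 13 step by step, reducing modulo 13 at each step.
  5^1 mod 13 = 5
  5^2 mod 13 = (5 * 5) mod 13 = 12
  5^3 mod 13 = (12 * 5) mod 13 = 8
  5^4 mod 13 = (8 * 5) mod 13 = 1
  5^5 mod 13 = (1 * 5) mod 13 = 5
  5^6 mod 13 = (5 * 5) mod 13 = 12
  5^7 mod 13 = (12 * 5) mod 13 = 8
  5^8 mod 13 = (8 * 5) mod 13 = 1
  5^9 mod 13 = (1 * 5) mod 13 = 5
  5^10 mod 13 = (5 * 5) mod 13 = 12
  5^11 mod 13 = (12 * 5) mod 13 = 8
Step 2: Result = 8.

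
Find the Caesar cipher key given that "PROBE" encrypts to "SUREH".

Step 1: Compare first letters: P (position 15) -> S (position 18).
Step 2: Shift = (18 - 15) mod 26 = 3.
The shift value is 3.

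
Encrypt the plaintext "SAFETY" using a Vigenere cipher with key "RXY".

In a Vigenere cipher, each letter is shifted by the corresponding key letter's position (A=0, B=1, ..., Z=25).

Step 1: Repeat key to match plaintext length:
  Plaintext: SAFETY
  Key:       RXYRXY
Step 2: Encrypt each letter:
  S(18) + R(17) = (18+17) mod 26 = 9 = J
  A(0) + X(23) = (0+23) mod 26 = 23 = X
  F(5) + Y(24) = (5+24) mod 26 = 3 = D
  E(4) + R(17) = (4+17) mod 26 = 21 = V
  T(19) + X(23) = (19+23) mod 26 = 16 = Q
  Y(24) + Y(24) = (24+24) mod 26 = 22 = W
Ciphertext: JXDVQW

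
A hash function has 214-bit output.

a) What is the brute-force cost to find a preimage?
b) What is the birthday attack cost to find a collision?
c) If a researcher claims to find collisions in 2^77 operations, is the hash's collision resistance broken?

Step 1: Preimage resistance requires brute-force of 2^214 operations.
Step 2: Collision resistance (birthday bound) = 2^(214/2) = 2^107.
Step 3: The claimed attack costs 2^77 operations.
Step 4: Since 2^77 < 2^107, the claimed attack beats the generic birthday bound, so collision resistance is broken.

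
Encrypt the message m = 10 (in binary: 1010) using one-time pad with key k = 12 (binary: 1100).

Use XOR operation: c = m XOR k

Step 1: Write out the XOR operation bit by bit:
  Message: 1010
  Key:     1100
  XOR:     0110
Step 2: Convert to decimal: 0110 = 6.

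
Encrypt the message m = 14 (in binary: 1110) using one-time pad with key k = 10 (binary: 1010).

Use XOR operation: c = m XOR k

Step 1: Write out the XOR operation bit by bit:
  Message: 1110
  Key:     1010
  XOR:     0100
Step 2: Convert to decimal: 0100 = 4.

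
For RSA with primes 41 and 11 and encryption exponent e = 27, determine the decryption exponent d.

Step 1: n = 41 * 11 = 451.
Step 2: phi(n) = 40 * 10 = 400.
Step 3: Find d such that 27 * d = 1 (mod 400).
Step 4: d = 27^(-1) mod 400 = 163.
Verification: 27 * 163 = 4401 = 11 * 400 + 1.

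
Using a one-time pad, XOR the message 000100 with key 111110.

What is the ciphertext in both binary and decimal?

Step 1: Write out the XOR operation bit by bit:
  Message: 000100
  Key:     111110
  XOR:     111010
Step 2: Convert to decimal: 111010 = 58.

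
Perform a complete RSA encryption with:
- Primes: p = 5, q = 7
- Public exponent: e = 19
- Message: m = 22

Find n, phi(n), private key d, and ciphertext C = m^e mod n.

Step 1: n = 5 * 7 = 35.
Step 2: phi(n) = (5-1)(7-1) = 4 * 6 = 24.
Step 3: Find d = 19^(-1) mod 24 = 19.
  Verify: 19 * 19 = 361 = 1 (mod 24).
Step 4: C = 22^19 mod 35 = 8.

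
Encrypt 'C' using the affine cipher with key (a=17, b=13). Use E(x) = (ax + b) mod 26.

Step 1: Convert 'C' to number: x = 2.
Step 2: E(2) = (17 * 2 + 13) mod 26 = 47 mod 26 = 21.
Step 3: Convert 21 back to letter: V.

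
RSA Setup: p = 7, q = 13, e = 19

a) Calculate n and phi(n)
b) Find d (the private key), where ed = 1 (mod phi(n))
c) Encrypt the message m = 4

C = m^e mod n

Step 1: n = 7 * 13 = 91.
Step 2: phi(n) = (7-1)(13-1) = 6 * 12 = 72.
Step 3: Find d = 19^(-1) mod 72 = 19.
  Verify: 19 * 19 = 361 = 1 (mod 72).
Step 4: C = 4^19 mod 91 = 4.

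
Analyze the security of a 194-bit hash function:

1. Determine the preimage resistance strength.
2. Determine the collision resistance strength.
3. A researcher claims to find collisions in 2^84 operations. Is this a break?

Step 1: Preimage resistance requires brute-force of 2^194 operations.
Step 2: Collision resistance (birthday bound) = 2^(194/2) = 2^97.
Step 3: The claimed attack costs 2^84 operations.
Step 4: Since 2^84 < 2^97, the claimed attack beats the generic birthday bound, so collision resistance is broken.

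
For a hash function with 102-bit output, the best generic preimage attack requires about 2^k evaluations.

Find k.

Step 1: The hash has a 102-bit output.
Step 2: Preimage resistance means: given a digest h(x), it should be infeasible to find any input that hashes to it.
With a 102-bit output there are 2^102 possible digests, so a generic brute-force preimage search costs about 2^102 evaluations.
Step 3: Security level = 102 bits.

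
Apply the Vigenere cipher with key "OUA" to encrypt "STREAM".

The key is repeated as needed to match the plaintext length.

Step 1: Repeat key to match plaintext length:
  Plaintext: STREAM
  Key:       OUAOUA
Step 2: Encrypt each letter:
  S(18) + O(14) = (18+14) mod 26 = 6 = G
  T(19) + U(20) = (19+20) mod 26 = 13 = N
  R(17) + A(0) = (17+0) mod 26 = 17 = R
  E(4) + O(14) = (4+14) mod 26 = 18 = S
  A(0) + U(20) = (0+20) mod 26 = 20 = U
  M(12) + A(0) = (12+0) mod 26 = 12 = M
Ciphertext: GNRSUM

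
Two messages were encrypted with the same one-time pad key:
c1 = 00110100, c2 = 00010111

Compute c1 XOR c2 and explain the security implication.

Step 1: c1 XOR c2 = (m1 XOR k) XOR (m2 XOR k).
Step 2: By XOR associativity/commutativity: = m1 XOR m2 XOR k XOR k = m1 XOR m2.
Step 3: 00110100 XOR 00010111 = 00100011 = 35.
Step 4: The key cancels out! An attacker learns m1 XOR m2 = 35, revealing the relationship between plaintexts.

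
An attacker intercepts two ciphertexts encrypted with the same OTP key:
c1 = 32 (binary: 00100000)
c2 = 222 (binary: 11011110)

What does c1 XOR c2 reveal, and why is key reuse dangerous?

Step 1: c1 XOR c2 = (m1 XOR k) XOR (m2 XOR k).
Step 2: By XOR associativity/commutativity: = m1 XOR m2 XOR k XOR k = m1 XOR m2.
Step 3: 00100000 XOR 11011110 = 11111110 = 254.
Step 4: The key cancels out! An attacker learns m1 XOR m2 = 254, revealing the relationship between plaintexts.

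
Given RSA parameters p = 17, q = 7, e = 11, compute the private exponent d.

Step 1: n = 17 * 7 = 119.
Step 2: phi(n) = 16 * 6 = 96.
Step 3: Find d such that 11 * d = 1 (mod 96).
Step 4: d = 11^(-1) mod 96 = 35.
Verification: 11 * 35 = 385 = 4 * 96 + 1.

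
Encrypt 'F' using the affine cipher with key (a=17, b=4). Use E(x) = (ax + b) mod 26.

Step 1: Convert 'F' to number: x = 5.
Step 2: E(5) = (17 * 5 + 4) mod 26 = 89 mod 26 = 11.
Step 3: Convert 11 back to letter: L.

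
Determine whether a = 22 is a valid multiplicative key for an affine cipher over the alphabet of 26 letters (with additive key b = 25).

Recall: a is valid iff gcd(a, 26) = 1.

Step 1: Compute gcd(22, 26).
Step 2: gcd(22, 26) = 2.
Since gcd = 2 != 1, 22 shares a common factor with 26, so it cannot be used.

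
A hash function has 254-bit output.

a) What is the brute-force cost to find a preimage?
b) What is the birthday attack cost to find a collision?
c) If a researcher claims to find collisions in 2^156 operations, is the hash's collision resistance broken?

Step 1: Preimage resistance requires brute-force of 2^254 operations.
Step 2: Collision resistance (birthday bound) = 2^(254/2) = 2^127.
Step 3: The claimed attack costs 2^156 operations.
Step 4: Since 2^156 >= 2^127, the claimed attack is no faster than the generic birthday attack, so this does not break collision resistance.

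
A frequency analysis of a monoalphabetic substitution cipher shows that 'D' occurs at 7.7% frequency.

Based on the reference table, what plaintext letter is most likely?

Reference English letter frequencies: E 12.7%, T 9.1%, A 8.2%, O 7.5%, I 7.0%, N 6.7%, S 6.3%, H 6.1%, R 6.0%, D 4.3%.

Step 1: The observed frequency is 7.7%.
Step 2: Compare with English frequencies:
  E: 12.7% (difference: 5.0%)
  T: 9.1% (difference: 1.4%)
  A: 8.2% (difference: 0.5%)
  O: 7.5% (difference: 0.2%) <-- closest
  I: 7.0% (difference: 0.7%)
  N: 6.7% (difference: 1.0%)
  S: 6.3% (difference: 1.4%)
  H: 6.1% (difference: 1.6%)
  R: 6.0% (difference: 1.7%)
  D: 4.3% (difference: 3.4%)
Step 3: 'D' most likely represents 'O' (frequency 7.5%).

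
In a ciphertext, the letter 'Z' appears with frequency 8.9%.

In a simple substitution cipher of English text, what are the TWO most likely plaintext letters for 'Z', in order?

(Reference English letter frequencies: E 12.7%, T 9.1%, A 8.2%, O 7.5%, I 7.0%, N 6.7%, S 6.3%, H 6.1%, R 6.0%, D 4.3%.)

Step 1: Observed frequency of 'Z' is 8.9%.
Step 2: Compute distances to each reference frequency and sort:
  T (9.1%): difference = 0.2% <-- BEST
  A (8.2%): difference = 0.7% <-- RUNNER-UP
  O (7.5%): difference = 1.4%
  I (7.0%): difference = 1.9%
  N (6.7%): difference = 2.2%
Step 3: Most likely is 'T' (9.1%, diff 0.2%); second most likely is 'A' (8.2%, diff 0.7%).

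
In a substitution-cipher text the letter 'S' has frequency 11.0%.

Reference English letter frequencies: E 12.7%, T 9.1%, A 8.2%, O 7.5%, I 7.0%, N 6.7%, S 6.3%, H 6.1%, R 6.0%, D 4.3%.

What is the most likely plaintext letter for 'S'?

Step 1: The observed frequency is 11.0%.
Step 2: Compare with English frequencies:
  E: 12.7% (difference: 1.7%) <-- closest
  T: 9.1% (difference: 1.9%)
  A: 8.2% (difference: 2.8%)
  O: 7.5% (difference: 3.5%)
  I: 7.0% (difference: 4.0%)
  N: 6.7% (difference: 4.3%)
  S: 6.3% (difference: 4.7%)
  H: 6.1% (difference: 4.9%)
  R: 6.0% (difference: 5.0%)
  D: 4.3% (difference: 6.7%)
Step 3: 'S' most likely represents 'E' (frequency 12.7%).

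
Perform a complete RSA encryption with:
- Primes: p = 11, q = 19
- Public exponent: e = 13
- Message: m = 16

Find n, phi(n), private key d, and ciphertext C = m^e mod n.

Step 1: n = 11 * 19 = 209.
Step 2: phi(n) = (11-1)(19-1) = 10 * 18 = 180.
Step 3: Find d = 13^(-1) mod 180 = 97.
  Verify: 13 * 97 = 1261 = 1 (mod 180).
Step 4: C = 16^13 mod 209 = 81.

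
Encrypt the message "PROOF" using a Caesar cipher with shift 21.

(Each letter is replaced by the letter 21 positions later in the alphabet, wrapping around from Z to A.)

Step 1: For each letter, shift forward by 21 positions (mod 26).
  P (position 15) -> position (15+21) mod 26 = 10 -> K
  R (position 17) -> position (17+21) mod 26 = 12 -> M
  O (position 14) -> position (14+21) mod 26 = 9 -> J
  O (position 14) -> position (14+21) mod 26 = 9 -> J
  F (position 5) -> position (5+21) mod 26 = 0 -> A
Result: KMJJA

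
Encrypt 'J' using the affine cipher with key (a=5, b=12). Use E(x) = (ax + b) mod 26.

Step 1: Convert 'J' to number: x = 9.
Step 2: E(9) = (5 * 9 + 12) mod 26 = 57 mod 26 = 5.
Step 3: Convert 5 back to letter: F.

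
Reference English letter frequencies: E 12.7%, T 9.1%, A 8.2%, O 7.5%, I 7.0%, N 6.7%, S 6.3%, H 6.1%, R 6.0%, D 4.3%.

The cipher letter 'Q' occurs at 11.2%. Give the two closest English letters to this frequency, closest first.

Step 1: Observed frequency of 'Q' is 11.2%.
Step 2: Compute distances to each reference frequency and sort:
  E (12.7%): difference = 1.5% <-- BEST
  T (9.1%): difference = 2.1% <-- RUNNER-UP
  A (8.2%): difference = 3.0%
  O (7.5%): difference = 3.7%
  I (7.0%): difference = 4.2%
Step 3: Most likely is 'E' (12.7%, diff 1.5%); second most likely is 'T' (9.1%, diff 2.1%).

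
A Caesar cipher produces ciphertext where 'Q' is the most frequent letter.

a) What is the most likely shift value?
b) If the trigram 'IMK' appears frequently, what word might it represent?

Step 1: In English, 'E' is the most frequent letter (12.7%).
Step 2: The most frequent ciphertext letter is 'Q' (position 16).
Step 3: Shift = (16 - 4) mod 26 = 12.
Step 4: Decrypt 'IMK' by shifting back 12:
  I -> W
  M -> A
  K -> Y
Step 5: 'IMK' decrypts to 'WAY'.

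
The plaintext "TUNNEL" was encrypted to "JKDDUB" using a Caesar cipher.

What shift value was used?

Step 1: Compare first letters: T (position 19) -> J (position 9).
Step 2: Shift = (9 - 19) mod 26 = 16.
The shift value is 16.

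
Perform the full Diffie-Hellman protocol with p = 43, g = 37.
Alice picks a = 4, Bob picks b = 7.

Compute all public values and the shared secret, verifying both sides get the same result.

Step 1: A = g^a mod p = 37^4 mod 43 = 6.
Step 2: B = g^b mod p = 37^7 mod 43 = 37.
Step 3: Alice computes s = B^a mod p = 37^4 mod 43 = 6.
Step 4: Bob computes s = A^b mod p = 6^7 mod 43 = 6.
Both sides agree: shared secret = 6.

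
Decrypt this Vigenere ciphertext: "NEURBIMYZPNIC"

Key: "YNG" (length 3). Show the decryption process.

Step 1: Key 'YNG' has length 3. Extended key: YNGYNGYNGYNGY
Step 2: Decrypt each position:
  N(13) - Y(24) = 15 = P
  E(4) - N(13) = 17 = R
  U(20) - G(6) = 14 = O
  R(17) - Y(24) = 19 = T
  B(1) - N(13) = 14 = O
  I(8) - G(6) = 2 = C
  M(12) - Y(24) = 14 = O
  Y(24) - N(13) = 11 = L
  Z(25) - G(6) = 19 = T
  P(15) - Y(24) = 17 = R
  N(13) - N(13) = 0 = A
  I(8) - G(6) = 2 = C
  C(2) - Y(24) = 4 = E
Plaintext: PROTOCOLTRACE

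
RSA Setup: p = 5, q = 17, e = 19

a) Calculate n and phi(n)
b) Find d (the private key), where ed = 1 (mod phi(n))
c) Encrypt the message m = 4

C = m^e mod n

Step 1: n = 5 * 17 = 85.
Step 2: phi(n) = (5-1)(17-1) = 4 * 16 = 64.
Step 3: Find d = 19^(-1) mod 64 = 27.
  Verify: 19 * 27 = 513 = 1 (mod 64).
Step 4: C = 4^19 mod 85 = 64.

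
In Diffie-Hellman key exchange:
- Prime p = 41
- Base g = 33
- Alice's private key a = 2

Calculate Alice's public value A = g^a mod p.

Step 1: A = g^a mod p = 33^2 mod 41.
  33^1 mod 41 = 33
  33^2 mod 41 = (33 * 33) mod 41 = 23
Result: A = 23.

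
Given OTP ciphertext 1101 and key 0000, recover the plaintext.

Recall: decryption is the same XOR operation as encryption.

Step 1: XOR ciphertext with key:
  Ciphertext: 1101
  Key:        0000
  XOR:        1101
Step 2: Plaintext = 1101 = 13 in decimal.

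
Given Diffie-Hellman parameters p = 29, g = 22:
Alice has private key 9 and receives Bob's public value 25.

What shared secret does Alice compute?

Step 1: s = B^a mod p = 25^9 mod 29.
  25^1 mod 29 = 25
  25^2 mod 29 = (25 * 25) mod 29 = 16
  25^3 mod 29 = (16 * 25) mod 29 = 23
  25^4 mod 29 = (23 * 25) mod 29 = 24
  25^5 mod 29 = (24 * 25) mod 29 = 20
  25^6 mod 29 = (20 * 25) mod 29 = 7
  25^7 mod 29 = (7 * 25) mod 29 = 1
  25^8 mod 29 = (1 * 25) mod 29 = 25
  25^9 mod 29 = (25 * 25) mod 29 = 16
Result: shared secret = 16.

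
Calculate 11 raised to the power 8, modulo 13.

Step 1: Compute 11^8 mod 13 step by step, reducing modulo 13 at each step.
  11^1 mod 13 = 11
  11^2 mod 13 = (11 * 11) mod 13 = 4
  11^3 mod 13 = (4 * 11) mod 13 = 5
  11^4 mod 13 = (5 * 11) mod 13 = 3
  11^5 mod 13 = (3 * 11) mod 13 = 7
  11^6 mod 13 = (7 * 11) mod 13 = 12
  11^7 mod 13 = (12 * 11) mod 13 = 2
  11^8 mod 13 = (2 * 11) mod 13 = 9
Step 2: Result = 9.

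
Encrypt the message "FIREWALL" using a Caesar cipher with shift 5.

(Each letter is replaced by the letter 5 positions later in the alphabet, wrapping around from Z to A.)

Step 1: For each letter, shift forward by 5 positions (mod 26).
  F (position 5) -> position (5+5) mod 26 = 10 -> K
  I (position 8) -> position (8+5) mod 26 = 13 -> N
  R (position 17) -> position (17+5) mod 26 = 22 -> W
  E (position 4) -> position (4+5) mod 26 = 9 -> J
  W (position 22) -> position (22+5) mod 26 = 1 -> B
  A (position 0) -> position (0+5) mod 26 = 5 -> F
  L (position 11) -> position (11+5) mod 26 = 16 -> Q
  L (position 11) -> position (11+5) mod 26 = 16 -> Q
Result: KNWJBFQQ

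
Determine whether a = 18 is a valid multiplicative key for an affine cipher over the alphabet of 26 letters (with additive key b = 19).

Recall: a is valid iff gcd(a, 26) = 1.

Step 1: Compute gcd(18, 26).
Step 2: gcd(18, 26) = 2.
Since gcd = 2 != 1, 18 shares a common factor with 26, so it cannot be used.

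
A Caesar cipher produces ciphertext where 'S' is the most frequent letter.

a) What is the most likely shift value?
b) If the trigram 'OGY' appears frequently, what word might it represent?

Step 1: In English, 'E' is the most frequent letter (12.7%).
Step 2: The most frequent ciphertext letter is 'S' (position 18).
Step 3: Shift = (18 - 4) mod 26 = 14.
Step 4: Decrypt 'OGY' by shifting back 14:
  O -> A
  G -> S
  Y -> K
Step 5: 'OGY' decrypts to 'ASK'.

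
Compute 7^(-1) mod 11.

Step 1: We need x such that 7 * x = 1 (mod 11).
Step 2: Using the extended Euclidean algorithm or trial:
  7 * 8 = 56 = 5 * 11 + 1.
Step 3: Since 56 mod 11 = 1, the inverse is x = 8.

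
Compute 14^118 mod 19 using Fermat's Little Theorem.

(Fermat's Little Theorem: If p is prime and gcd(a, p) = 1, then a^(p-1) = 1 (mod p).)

Step 1: Since 19 is prime, by Fermat's Little Theorem: 14^18 = 1 (mod 19).
Step 2: Reduce exponent: 118 mod 18 = 10.
Step 3: So 14^118 = 14^10 (mod 19).
Step 4: 14^10 mod 19 = 5.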